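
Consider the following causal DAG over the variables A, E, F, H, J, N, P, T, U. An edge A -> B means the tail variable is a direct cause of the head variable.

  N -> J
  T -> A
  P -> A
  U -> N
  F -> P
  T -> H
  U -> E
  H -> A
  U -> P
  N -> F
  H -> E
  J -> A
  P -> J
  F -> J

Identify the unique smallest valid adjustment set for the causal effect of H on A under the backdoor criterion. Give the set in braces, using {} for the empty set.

{T}

Variables eligible for adjustment (non-descendants of H, excluding H and A): {F, J, N, P, T, U}.
Backdoor paths from H to A:
  P1: H <- T -> A
The empty set is not sufficient: P1 (H <- T -> A) has no collider blocking it and no conditioned non-collider, so it is open.
Try {T}:
  P1: blocked at fork node T ∈ conditioning set.
{T} contains no descendant of H and blocks every backdoor path.
No other singleton works — e.g. {U} leaves P1 open — so {T} is the unique smallest valid adjustment set.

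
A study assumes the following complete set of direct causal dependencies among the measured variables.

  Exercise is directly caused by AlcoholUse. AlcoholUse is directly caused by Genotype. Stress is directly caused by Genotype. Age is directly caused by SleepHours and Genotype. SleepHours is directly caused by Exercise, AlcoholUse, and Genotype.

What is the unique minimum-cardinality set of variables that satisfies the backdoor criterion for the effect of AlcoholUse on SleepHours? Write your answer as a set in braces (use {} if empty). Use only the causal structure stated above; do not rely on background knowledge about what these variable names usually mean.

Variables eligible for adjustment (non-descendants of AlcoholUse, excluding AlcoholUse and SleepHours): {Genotype, Stress}.
Backdoor paths from AlcoholUse to SleepHours:
  P1: AlcoholUse <- Genotype -> SleepHours
  P2: AlcoholUse <- Genotype -> Age <- SleepHours
The empty set is not sufficient: P1 (AlcoholUse <- Genotype -> SleepHours) has no collider blocking it and no conditioned non-collider, so it is open.
Try {Genotype}:
  P1: blocked at fork node Genotype ∈ conditioning set.
  P2: blocked at fork node Genotype ∈ conditioning set.
{Genotype} contains no descendant of AlcoholUse and blocks every backdoor path.
No other singleton works — e.g. {Stress} leaves P1 open — so {Genotype} is the unique smallest valid adjustment set.

{Genotype}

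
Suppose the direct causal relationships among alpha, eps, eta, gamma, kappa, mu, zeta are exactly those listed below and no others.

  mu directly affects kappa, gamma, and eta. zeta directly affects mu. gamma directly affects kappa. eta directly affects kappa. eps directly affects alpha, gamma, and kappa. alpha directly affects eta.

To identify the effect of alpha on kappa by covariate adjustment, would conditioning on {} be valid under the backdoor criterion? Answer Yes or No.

No

Backdoor paths from alpha to kappa (paths whose first edge points into alpha):
  P1: alpha <- eps -> gamma <- mu -> eta -> kappa
  P2: alpha <- eps -> gamma <- mu -> kappa
  P3: alpha <- eps -> gamma -> kappa
  P4: alpha <- eps -> kappa
Condition 1 (no descendant of alpha in the set): holds — descendants of alpha are {eta, kappa}; none are in {}.
Condition 2 (every backdoor path blocked by {}):
  P1: blocked at collider gamma (neither it nor any descendant is in the conditioning set).
  P2: blocked at collider gamma (neither it nor any descendant is in the conditioning set).
  P3: open — no interior node is in the conditioning set.
  P4: open — no interior node is in the conditioning set.
{} does not satisfy the backdoor criterion.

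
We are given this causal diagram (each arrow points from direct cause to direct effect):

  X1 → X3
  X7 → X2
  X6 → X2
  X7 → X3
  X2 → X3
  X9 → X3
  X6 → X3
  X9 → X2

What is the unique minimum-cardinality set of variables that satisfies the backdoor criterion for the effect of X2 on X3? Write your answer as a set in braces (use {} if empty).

{X6, X7, X9}

Variables eligible for adjustment (non-descendants of X2, excluding X2 and X3): {X1, X6, X7, X9}.
Backdoor paths from X2 to X3:
  P1: X2 <- X6 -> X3
  P2: X2 <- X7 -> X3
  P3: X2 <- X9 -> X3
The empty set is not sufficient: P1 (X2 <- X6 -> X3) has no collider blocking it and no conditioned non-collider, so it is open.
Try {X6, X7, X9}:
  P1: blocked at fork node X6 ∈ conditioning set.
  P2: blocked at fork node X7 ∈ conditioning set.
  P3: blocked at fork node X9 ∈ conditioning set.
{X6, X7, X9} contains no descendant of X2 and blocks every backdoor path.
Every element of {X6, X7, X9} is needed (dropping X6 leaves P1 open; dropping X7 leaves P2 open; dropping X9 leaves P3 open), so no proper subset is valid.
Among all size-3 subsets of the eligible variables, only {X6, X7, X9} blocks every backdoor path, so it is the unique smallest valid adjustment set.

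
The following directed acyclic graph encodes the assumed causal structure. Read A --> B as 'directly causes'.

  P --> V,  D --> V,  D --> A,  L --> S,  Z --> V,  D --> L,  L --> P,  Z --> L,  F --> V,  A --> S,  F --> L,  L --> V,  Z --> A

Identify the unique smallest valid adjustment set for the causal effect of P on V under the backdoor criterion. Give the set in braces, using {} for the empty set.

{L}

Variables eligible for adjustment (non-descendants of P, excluding P and V): {A, D, F, L, S, Z}.
Backdoor paths from P to V:
  P1: P <- L <- Z -> A <- D -> V
  P2: P <- L <- Z -> V
  P3: P <- L <- D -> A <- Z -> V
  P4: P <- L <- D -> V
  P5: P <- L <- F -> V
  P6: P <- L -> S <- A <- Z -> V
  P7: P <- L -> S <- A <- D -> V
  P8: P <- L -> V
The empty set is not sufficient: P2 (P <- L <- Z -> V) has no collider blocking it and no conditioned non-collider, so it is open.
Try {L}:
  P1: blocked at chain node L ∈ conditioning set.
  P2: blocked at chain node L ∈ conditioning set.
  P3: blocked at chain node L ∈ conditioning set.
  P4: blocked at chain node L ∈ conditioning set.
  P5: blocked at chain node L ∈ conditioning set.
  P6: blocked at fork node L ∈ conditioning set.
  P7: blocked at fork node L ∈ conditioning set.
  P8: blocked at fork node L ∈ conditioning set.
{L} contains no descendant of P and blocks every backdoor path.
No other singleton works — e.g. {Z} leaves P4 open — so {L} is the unique smallest valid adjustment set.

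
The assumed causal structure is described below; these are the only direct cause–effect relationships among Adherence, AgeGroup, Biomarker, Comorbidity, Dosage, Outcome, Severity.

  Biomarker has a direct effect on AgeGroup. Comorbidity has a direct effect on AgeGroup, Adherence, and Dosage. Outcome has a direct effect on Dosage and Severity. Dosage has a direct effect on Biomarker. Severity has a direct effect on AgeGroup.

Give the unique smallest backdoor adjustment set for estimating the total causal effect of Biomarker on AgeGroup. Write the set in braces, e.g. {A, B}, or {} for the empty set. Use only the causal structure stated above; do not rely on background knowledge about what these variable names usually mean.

Variables eligible for adjustment (non-descendants of Biomarker, excluding Biomarker and AgeGroup): {Adherence, Comorbidity, Dosage, Outcome, Severity}.
Backdoor paths from Biomarker to AgeGroup:
  P1: Biomarker <- Dosage <- Outcome -> Severity -> AgeGroup
  P2: Biomarker <- Dosage <- Comorbidity -> AgeGroup
The empty set is not sufficient: P1 (Biomarker <- Dosage <- Outcome -> Severity -> AgeGroup) has no collider blocking it and no conditioned non-collider, so it is open.
Try {Dosage}:
  P1: blocked at chain node Dosage ∈ conditioning set.
  P2: blocked at chain node Dosage ∈ conditioning set.
{Dosage} contains no descendant of Biomarker and blocks every backdoor path.
No other singleton works — e.g. {Outcome} leaves P2 open — so {Dosage} is the unique smallest valid adjustment set.

{Dosage}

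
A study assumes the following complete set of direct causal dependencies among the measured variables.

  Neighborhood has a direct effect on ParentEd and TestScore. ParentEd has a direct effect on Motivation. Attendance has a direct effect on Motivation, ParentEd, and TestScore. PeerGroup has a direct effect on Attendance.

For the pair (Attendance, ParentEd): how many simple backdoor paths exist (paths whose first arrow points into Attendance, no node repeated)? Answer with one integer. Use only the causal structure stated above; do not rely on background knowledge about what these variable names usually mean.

0

A backdoor path from Attendance to ParentEd is any simple undirected path whose first edge points into Attendance (i.e. leaves Attendance via a parent).
Parents of Attendance: {PeerGroup}.
No simple path from any parent of Attendance reaches ParentEd without revisiting Attendance, so there are no backdoor paths.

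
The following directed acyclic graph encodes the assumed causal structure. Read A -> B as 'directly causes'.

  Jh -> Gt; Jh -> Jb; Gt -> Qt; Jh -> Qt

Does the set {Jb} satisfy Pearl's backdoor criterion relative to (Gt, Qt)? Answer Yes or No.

No

Backdoor paths from Gt to Qt (paths whose first edge points into Gt):
  P1: Gt <- Jh -> Qt
Condition 1 (no descendant of Gt in the set): holds — descendants of Gt are {Qt}; none are in {Jb}.
Condition 2 (every backdoor path blocked by {Jb}):
  P1: open — no interior node is in the conditioning set.
{Jb} does not satisfy the backdoor criterion.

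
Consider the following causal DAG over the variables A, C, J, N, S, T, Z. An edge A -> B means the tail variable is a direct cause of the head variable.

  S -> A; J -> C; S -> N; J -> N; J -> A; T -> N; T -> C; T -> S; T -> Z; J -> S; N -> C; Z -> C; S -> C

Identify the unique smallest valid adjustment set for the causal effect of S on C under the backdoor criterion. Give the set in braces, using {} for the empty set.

{J, T}

Variables eligible for adjustment (non-descendants of S, excluding S and C): {J, T, Z}.
Backdoor paths from S to C:
  P1: S <- T -> Z -> C
  P2: S <- T -> N <- J -> C
  P3: S <- T -> N -> C
  P4: S <- T -> C
  P5: S <- J -> N <- T -> Z -> C
  P6: S <- J -> N <- T -> C
  P7: S <- J -> N -> C
  P8: S <- J -> C
The empty set is not sufficient: P1 (S <- T -> Z -> C) has no collider blocking it and no conditioned non-collider, so it is open.
Try {J, T}:
  P1: blocked at fork node T ∈ conditioning set.
  P2: blocked at fork node T ∈ conditioning set.
  P3: blocked at fork node T ∈ conditioning set.
  P4: blocked at fork node T ∈ conditioning set.
  P5: blocked at fork node J ∈ conditioning set.
  P6: blocked at fork node J ∈ conditioning set.
  P7: blocked at fork node J ∈ conditioning set.
  P8: blocked at fork node J ∈ conditioning set.
{J, T} contains no descendant of S and blocks every backdoor path.
Every element of {J, T} is needed (dropping J leaves P7 open; dropping T leaves P1 open), so no proper subset is valid.
Among all size-2 subsets of the eligible variables, only {J, T} blocks every backdoor path, so it is the unique smallest valid adjustment set.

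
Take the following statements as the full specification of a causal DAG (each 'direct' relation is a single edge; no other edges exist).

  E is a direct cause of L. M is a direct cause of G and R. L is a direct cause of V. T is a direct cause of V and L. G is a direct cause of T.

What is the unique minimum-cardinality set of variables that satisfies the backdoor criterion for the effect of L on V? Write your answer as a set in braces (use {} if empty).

{T}

Variables eligible for adjustment (non-descendants of L, excluding L and V): {E, G, M, R, T}.
Backdoor paths from L to V:
  P1: L <- T -> V
The empty set is not sufficient: P1 (L <- T -> V) has no collider blocking it and no conditioned non-collider, so it is open.
Try {T}:
  P1: blocked at fork node T ∈ conditioning set.
{T} contains no descendant of L and blocks every backdoor path.
No other singleton works — e.g. {M} leaves P1 open — so {T} is the unique smallest valid adjustment set.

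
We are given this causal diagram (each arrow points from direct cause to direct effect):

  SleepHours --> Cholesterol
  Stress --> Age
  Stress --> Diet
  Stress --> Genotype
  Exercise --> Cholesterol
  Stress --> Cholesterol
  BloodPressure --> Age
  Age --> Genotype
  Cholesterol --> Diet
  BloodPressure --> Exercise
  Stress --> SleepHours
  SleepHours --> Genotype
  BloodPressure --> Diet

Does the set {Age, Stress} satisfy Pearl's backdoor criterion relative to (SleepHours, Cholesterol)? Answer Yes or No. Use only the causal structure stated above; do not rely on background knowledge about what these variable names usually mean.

Yes

Backdoor paths from SleepHours to Cholesterol (paths whose first edge points into SleepHours):
  P1: SleepHours <- Stress -> Age <- BloodPressure -> Exercise -> Cholesterol
  P2: SleepHours <- Stress -> Age <- BloodPressure -> Diet <- Cholesterol
  P3: SleepHours <- Stress -> Cholesterol
  P4: SleepHours <- Stress -> Diet <- BloodPressure -> Exercise -> Cholesterol
  P5: SleepHours <- Stress -> Diet <- Cholesterol
  P6: SleepHours <- Stress -> Genotype <- Age <- BloodPressure -> Exercise -> Cholesterol
  P7: SleepHours <- Stress -> Genotype <- Age <- BloodPressure -> Diet <- Cholesterol
Condition 1 (no descendant of SleepHours in the set): holds — descendants of SleepHours are {Cholesterol, Diet, Genotype}; none are in {Age, Stress}.
Condition 2 (every backdoor path blocked by {Age, Stress}):
  P1: blocked at fork node Stress ∈ conditioning set.
  P2: blocked at fork node Stress ∈ conditioning set.
  P3: blocked at fork node Stress ∈ conditioning set.
  P4: blocked at fork node Stress ∈ conditioning set.
  P5: blocked at fork node Stress ∈ conditioning set.
  P6: blocked at fork node Stress ∈ conditioning set.
  P7: blocked at fork node Stress ∈ conditioning set.
{Age, Stress} satisfies the backdoor criterion.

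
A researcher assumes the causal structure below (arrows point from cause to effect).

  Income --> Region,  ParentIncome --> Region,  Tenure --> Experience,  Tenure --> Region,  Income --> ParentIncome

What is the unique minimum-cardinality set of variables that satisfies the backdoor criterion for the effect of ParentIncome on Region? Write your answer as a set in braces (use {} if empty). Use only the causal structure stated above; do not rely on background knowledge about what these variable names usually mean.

{Income}

Variables eligible for adjustment (non-descendants of ParentIncome, excluding ParentIncome and Region): {Experience, Income, Tenure}.
Backdoor paths from ParentIncome to Region:
  P1: ParentIncome <- Income -> Region
The empty set is not sufficient: P1 (ParentIncome <- Income -> Region) has no collider blocking it and no conditioned non-collider, so it is open.
Try {Income}:
  P1: blocked at fork node Income ∈ conditioning set.
{Income} contains no descendant of ParentIncome and blocks every backdoor path.
No other singleton works — e.g. {Tenure} leaves P1 open — so {Income} is the unique smallest valid adjustment set.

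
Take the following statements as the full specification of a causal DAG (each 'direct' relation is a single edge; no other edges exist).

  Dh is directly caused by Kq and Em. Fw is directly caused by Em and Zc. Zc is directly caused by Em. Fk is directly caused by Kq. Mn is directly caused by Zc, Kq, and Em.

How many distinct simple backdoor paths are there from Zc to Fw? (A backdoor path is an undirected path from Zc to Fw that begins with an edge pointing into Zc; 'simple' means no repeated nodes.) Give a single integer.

A backdoor path from Zc to Fw is any simple undirected path whose first edge points into Zc (i.e. leaves Zc via a parent).
Parents of Zc: {Em}.
Enumerating:
  P1: Zc <- Em -> Fw
That exhausts the simple backdoor paths. Count: 1.

1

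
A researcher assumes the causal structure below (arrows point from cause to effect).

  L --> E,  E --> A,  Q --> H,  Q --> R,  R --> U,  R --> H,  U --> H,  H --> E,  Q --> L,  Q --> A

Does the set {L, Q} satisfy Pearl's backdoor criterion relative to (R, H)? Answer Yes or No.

Backdoor paths from R to H (paths whose first edge points into R):
  P1: R <- Q -> L -> E <- H
  P2: R <- Q -> H
  P3: R <- Q -> A <- E <- H
Condition 1 (no descendant of R in the set): holds — descendants of R are {A, E, H, U}; none are in {L, Q}.
Condition 2 (every backdoor path blocked by {L, Q}):
  P1: blocked at fork node Q ∈ conditioning set.
  P2: blocked at fork node Q ∈ conditioning set.
  P3: blocked at fork node Q ∈ conditioning set.
{L, Q} satisfies the backdoor criterion.

Yes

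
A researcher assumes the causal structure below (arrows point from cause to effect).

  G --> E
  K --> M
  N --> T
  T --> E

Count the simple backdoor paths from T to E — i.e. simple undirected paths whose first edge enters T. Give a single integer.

A backdoor path from T to E is any simple undirected path whose first edge points into T (i.e. leaves T via a parent).
Parents of T: {N}.
No simple path from any parent of T reaches E without revisiting T, so there are no backdoor paths.

0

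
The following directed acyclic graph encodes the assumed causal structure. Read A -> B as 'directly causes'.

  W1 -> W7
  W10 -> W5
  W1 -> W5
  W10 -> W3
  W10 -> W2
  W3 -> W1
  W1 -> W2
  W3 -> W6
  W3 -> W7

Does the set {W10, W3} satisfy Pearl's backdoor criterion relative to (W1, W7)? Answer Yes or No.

Backdoor paths from W1 to W7 (paths whose first edge points into W1):
  P1: W1 <- W3 -> W7
Condition 1 (no descendant of W1 in the set): holds — descendants of W1 are {W2, W5, W7}; none are in {W10, W3}.
Condition 2 (every backdoor path blocked by {W10, W3}):
  P1: blocked at fork node W3 ∈ conditioning set.
{W10, W3} satisfies the backdoor criterion.

Yes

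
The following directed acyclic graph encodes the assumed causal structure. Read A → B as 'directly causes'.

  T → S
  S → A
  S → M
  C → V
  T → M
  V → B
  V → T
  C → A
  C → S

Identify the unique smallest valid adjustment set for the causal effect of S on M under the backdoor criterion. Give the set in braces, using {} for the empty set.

Variables eligible for adjustment (non-descendants of S, excluding S and M): {B, C, T, V}.
Backdoor paths from S to M:
  P1: S <- C -> V -> T -> M
  P2: S <- T -> M
The empty set is not sufficient: P1 (S <- C -> V -> T -> M) has no collider blocking it and no conditioned non-collider, so it is open.
Try {T}:
  P1: blocked at chain node T ∈ conditioning set.
  P2: blocked at fork node T ∈ conditioning set.
{T} contains no descendant of S and blocks every backdoor path.
No other singleton works — e.g. {C} leaves P2 open — so {T} is the unique smallest valid adjustment set.

{T}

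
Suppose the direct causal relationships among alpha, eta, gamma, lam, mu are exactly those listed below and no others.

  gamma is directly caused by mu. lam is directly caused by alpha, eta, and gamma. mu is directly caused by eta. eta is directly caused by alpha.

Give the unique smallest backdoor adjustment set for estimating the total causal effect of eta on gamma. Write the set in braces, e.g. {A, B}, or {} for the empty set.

{}

Variables eligible for adjustment (non-descendants of eta, excluding eta and gamma): {alpha}.
Backdoor paths from eta to gamma:
  P1: eta <- alpha -> lam <- gamma
Each backdoor path contains an unconditioned collider, so every path is already blocked with the empty conditioning set:
  P1: blocked at collider lam (neither it nor any descendant is in the conditioning set).
The empty set is therefore the unique smallest valid set.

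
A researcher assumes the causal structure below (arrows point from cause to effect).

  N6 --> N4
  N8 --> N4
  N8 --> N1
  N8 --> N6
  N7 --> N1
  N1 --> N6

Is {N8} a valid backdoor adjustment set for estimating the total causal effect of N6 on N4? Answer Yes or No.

Yes

Backdoor paths from N6 to N4 (paths whose first edge points into N6):
  P1: N6 <- N8 -> N4
  P2: N6 <- N1 <- N8 -> N4
Condition 1 (no descendant of N6 in the set): holds — descendants of N6 are {N4}; none are in {N8}.
Condition 2 (every backdoor path blocked by {N8}):
  P1: blocked at fork node N8 ∈ conditioning set.
  P2: blocked at fork node N8 ∈ conditioning set.
{N8} satisfies the backdoor criterion.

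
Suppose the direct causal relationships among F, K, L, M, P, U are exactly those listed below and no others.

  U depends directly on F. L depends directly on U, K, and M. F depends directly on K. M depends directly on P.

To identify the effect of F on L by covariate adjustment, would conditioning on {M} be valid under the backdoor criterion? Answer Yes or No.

No

Backdoor paths from F to L (paths whose first edge points into F):
  P1: F <- K -> L
Condition 1 (no descendant of F in the set): holds — descendants of F are {L, U}; none are in {M}.
Condition 2 (every backdoor path blocked by {M}):
  P1: open — no interior node is in the conditioning set.
{M} does not satisfy the backdoor criterion.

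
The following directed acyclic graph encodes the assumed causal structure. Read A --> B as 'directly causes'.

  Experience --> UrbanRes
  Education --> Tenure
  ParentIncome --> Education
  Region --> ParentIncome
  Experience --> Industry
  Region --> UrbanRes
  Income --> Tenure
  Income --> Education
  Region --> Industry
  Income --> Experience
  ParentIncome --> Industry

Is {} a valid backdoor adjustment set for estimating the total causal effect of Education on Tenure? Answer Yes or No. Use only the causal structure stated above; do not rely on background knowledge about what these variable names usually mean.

No

Backdoor paths from Education to Tenure (paths whose first edge points into Education):
  P1: Education <- Income -> Tenure
  P2: Education <- ParentIncome <- Region -> UrbanRes <- Experience <- Income -> Tenure
  P3: Education <- ParentIncome <- Region -> Industry <- Experience <- Income -> Tenure
  P4: Education <- ParentIncome -> Industry <- Experience <- Income -> Tenure
  P5: Education <- ParentIncome -> Industry <- Region -> UrbanRes <- Experience <- Income -> Tenure
Condition 1 (no descendant of Education in the set): holds — descendants of Education are {Tenure}; none are in {}.
Condition 2 (every backdoor path blocked by {}):
  P1: open — no interior node is in the conditioning set.
  P2: blocked at collider UrbanRes (neither it nor any descendant is in the conditioning set).
  P3: blocked at collider Industry (neither it nor any descendant is in the conditioning set).
  P4: blocked at collider Industry (neither it nor any descendant is in the conditioning set).
  P5: blocked at collider Industry (neither it nor any descendant is in the conditioning set).
{} does not satisfy the backdoor criterion.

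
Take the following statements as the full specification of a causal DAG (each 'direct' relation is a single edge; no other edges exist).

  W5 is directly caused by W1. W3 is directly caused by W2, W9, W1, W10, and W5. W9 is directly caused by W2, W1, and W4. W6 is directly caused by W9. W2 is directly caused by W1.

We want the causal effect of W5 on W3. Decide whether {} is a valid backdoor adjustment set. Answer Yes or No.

No

Backdoor paths from W5 to W3 (paths whose first edge points into W5):
  P1: W5 <- W1 -> W2 -> W9 -> W3
  P2: W5 <- W1 -> W2 -> W3
  P3: W5 <- W1 -> W9 <- W2 -> W3
  P4: W5 <- W1 -> W9 -> W3
  P5: W5 <- W1 -> W3
Condition 1 (no descendant of W5 in the set): holds — descendants of W5 are {W3}; none are in {}.
Condition 2 (every backdoor path blocked by {}):
  P1: open — no interior node is in the conditioning set.
  P2: open — no interior node is in the conditioning set.
  P3: blocked at collider W9 (neither it nor any descendant is in the conditioning set).
  P4: open — no interior node is in the conditioning set.
  P5: open — no interior node is in the conditioning set.
{} does not satisfy the backdoor criterion.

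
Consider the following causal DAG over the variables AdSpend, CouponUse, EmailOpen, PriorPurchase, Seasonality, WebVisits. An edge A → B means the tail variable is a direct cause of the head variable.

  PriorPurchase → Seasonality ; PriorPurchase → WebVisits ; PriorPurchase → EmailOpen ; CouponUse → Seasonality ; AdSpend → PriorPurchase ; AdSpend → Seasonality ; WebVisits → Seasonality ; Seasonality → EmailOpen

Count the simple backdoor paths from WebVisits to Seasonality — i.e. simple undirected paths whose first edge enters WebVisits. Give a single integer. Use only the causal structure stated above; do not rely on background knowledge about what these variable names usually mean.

A backdoor path from WebVisits to Seasonality is any simple undirected path whose first edge points into WebVisits (i.e. leaves WebVisits via a parent).
Parents of WebVisits: {PriorPurchase}.
Enumerating:
  P1: WebVisits <- PriorPurchase <- AdSpend -> Seasonality
  P2: WebVisits <- PriorPurchase -> Seasonality
  P3: WebVisits <- PriorPurchase -> EmailOpen <- Seasonality
That exhausts the simple backdoor paths. Count: 3.

3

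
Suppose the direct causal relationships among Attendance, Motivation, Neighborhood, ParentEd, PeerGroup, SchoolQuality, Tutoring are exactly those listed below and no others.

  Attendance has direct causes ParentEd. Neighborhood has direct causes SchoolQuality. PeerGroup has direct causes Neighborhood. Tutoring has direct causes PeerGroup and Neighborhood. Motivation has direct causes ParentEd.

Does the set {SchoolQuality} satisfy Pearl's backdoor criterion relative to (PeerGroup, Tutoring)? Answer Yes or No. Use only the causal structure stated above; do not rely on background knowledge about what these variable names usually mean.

No

Backdoor paths from PeerGroup to Tutoring (paths whose first edge points into PeerGroup):
  P1: PeerGroup <- Neighborhood -> Tutoring
Condition 1 (no descendant of PeerGroup in the set): holds — descendants of PeerGroup are {Tutoring}; none are in {SchoolQuality}.
Condition 2 (every backdoor path blocked by {SchoolQuality}):
  P1: open — no interior node is in the conditioning set.
{SchoolQuality} does not satisfy the backdoor criterion.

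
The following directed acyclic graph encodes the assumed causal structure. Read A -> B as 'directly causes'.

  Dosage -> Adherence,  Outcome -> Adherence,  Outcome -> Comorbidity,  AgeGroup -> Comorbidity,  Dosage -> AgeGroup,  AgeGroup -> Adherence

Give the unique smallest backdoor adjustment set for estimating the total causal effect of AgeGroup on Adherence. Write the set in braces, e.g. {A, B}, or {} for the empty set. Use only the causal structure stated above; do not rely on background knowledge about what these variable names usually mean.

Variables eligible for adjustment (non-descendants of AgeGroup, excluding AgeGroup and Adherence): {Dosage, Outcome}.
Backdoor paths from AgeGroup to Adherence:
  P1: AgeGroup <- Dosage -> Adherence
The empty set is not sufficient: P1 (AgeGroup <- Dosage -> Adherence) has no collider blocking it and no conditioned non-collider, so it is open.
Try {Dosage}:
  P1: blocked at fork node Dosage ∈ conditioning set.
{Dosage} contains no descendant of AgeGroup and blocks every backdoor path.
No other singleton works — e.g. {Outcome} leaves P1 open — so {Dosage} is the unique smallest valid adjustment set.

{Dosage}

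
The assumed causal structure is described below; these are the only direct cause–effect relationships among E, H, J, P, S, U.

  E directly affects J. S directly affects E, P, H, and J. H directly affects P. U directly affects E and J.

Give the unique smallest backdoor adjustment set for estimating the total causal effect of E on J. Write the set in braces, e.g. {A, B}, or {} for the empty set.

Variables eligible for adjustment (non-descendants of E, excluding E and J): {H, P, S, U}.
Backdoor paths from E to J:
  P1: E <- U -> J
  P2: E <- S -> J
The empty set is not sufficient: P1 (E <- U -> J) has no collider blocking it and no conditioned non-collider, so it is open.
Try {S, U}:
  P1: blocked at fork node U ∈ conditioning set.
  P2: blocked at fork node S ∈ conditioning set.
{S, U} contains no descendant of E and blocks every backdoor path.
Every element of {S, U} is needed (dropping S leaves P2 open; dropping U leaves P1 open), so no proper subset is valid.
Among all size-2 subsets of the eligible variables, only {S, U} blocks every backdoor path, so it is the unique smallest valid adjustment set.

{S, U}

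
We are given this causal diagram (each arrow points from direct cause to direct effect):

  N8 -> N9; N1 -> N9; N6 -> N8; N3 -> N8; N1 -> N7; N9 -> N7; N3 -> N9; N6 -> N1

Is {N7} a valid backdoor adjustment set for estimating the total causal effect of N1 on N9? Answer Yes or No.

No

Backdoor paths from N1 to N9 (paths whose first edge points into N1):
  P1: N1 <- N6 -> N8 <- N3 -> N9
  P2: N1 <- N6 -> N8 -> N9
Condition 1 (no descendant of N1 in the set): FAILS — N7 is a descendant of N1.
Condition 2 (every backdoor path blocked by {N7}):
  P1: open — collider(s) N8 are conditioned on (or have a conditioned descendant) and no non-collider on the path is in the set.
  P2: open — no interior node is in the conditioning set.
{N7} does not satisfy the backdoor criterion.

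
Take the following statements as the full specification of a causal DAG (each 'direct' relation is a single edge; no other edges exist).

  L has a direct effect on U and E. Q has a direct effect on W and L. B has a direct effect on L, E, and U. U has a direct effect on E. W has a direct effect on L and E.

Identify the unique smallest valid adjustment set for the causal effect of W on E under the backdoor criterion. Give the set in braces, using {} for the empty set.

{Q}

Variables eligible for adjustment (non-descendants of W, excluding W and E): {B, Q}.
Backdoor paths from W to E:
  P1: W <- Q -> L <- B -> U -> E
  P2: W <- Q -> L <- B -> E
  P3: W <- Q -> L -> U <- B -> E
  P4: W <- Q -> L -> U -> E
  P5: W <- Q -> L -> E
The empty set is not sufficient: P4 (W <- Q -> L -> U -> E) has no collider blocking it and no conditioned non-collider, so it is open.
Try {Q}:
  P1: blocked at fork node Q ∈ conditioning set.
  P2: blocked at fork node Q ∈ conditioning set.
  P3: blocked at fork node Q ∈ conditioning set.
  P4: blocked at fork node Q ∈ conditioning set.
  P5: blocked at fork node Q ∈ conditioning set.
{Q} contains no descendant of W and blocks every backdoor path.
No other singleton works — e.g. {B} leaves P4 open — so {Q} is the unique smallest valid adjustment set.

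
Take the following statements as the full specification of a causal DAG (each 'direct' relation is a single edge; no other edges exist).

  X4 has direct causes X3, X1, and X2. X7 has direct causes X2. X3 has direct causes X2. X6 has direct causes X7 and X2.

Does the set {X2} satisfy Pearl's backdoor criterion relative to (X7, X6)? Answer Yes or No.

Backdoor paths from X7 to X6 (paths whose first edge points into X7):
  P1: X7 <- X2 -> X6
Condition 1 (no descendant of X7 in the set): holds — descendants of X7 are {X6}; none are in {X2}.
Condition 2 (every backdoor path blocked by {X2}):
  P1: blocked at fork node X2 ∈ conditioning set.
{X2} satisfies the backdoor criterion.

Yes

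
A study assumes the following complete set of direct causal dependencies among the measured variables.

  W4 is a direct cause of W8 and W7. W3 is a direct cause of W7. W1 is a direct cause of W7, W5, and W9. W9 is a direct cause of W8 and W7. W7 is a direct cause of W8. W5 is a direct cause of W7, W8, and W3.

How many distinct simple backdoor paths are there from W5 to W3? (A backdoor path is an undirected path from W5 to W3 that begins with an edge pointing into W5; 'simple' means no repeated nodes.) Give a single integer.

A backdoor path from W5 to W3 is any simple undirected path whose first edge points into W5 (i.e. leaves W5 via a parent).
Parents of W5: {W1}.
Enumerating:
  P1: W5 <- W1 -> W9 -> W7 <- W3
  P2: W5 <- W1 -> W9 -> W8 <- W4 -> W7 <- W3
  P3: W5 <- W1 -> W9 -> W8 <- W7 <- W3
  P4: W5 <- W1 -> W7 <- W3
That exhausts the simple backdoor paths. Count: 4.

4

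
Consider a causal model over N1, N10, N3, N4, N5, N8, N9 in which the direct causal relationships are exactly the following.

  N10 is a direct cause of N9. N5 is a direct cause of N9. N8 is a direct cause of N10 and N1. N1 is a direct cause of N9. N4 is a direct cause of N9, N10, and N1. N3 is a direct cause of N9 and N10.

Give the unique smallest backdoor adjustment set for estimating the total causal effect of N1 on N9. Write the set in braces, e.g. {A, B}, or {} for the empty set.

Variables eligible for adjustment (non-descendants of N1, excluding N1 and N9): {N10, N3, N4, N5, N8}.
Backdoor paths from N1 to N9:
  P1: N1 <- N8 -> N10 <- N4 -> N9
  P2: N1 <- N8 -> N10 <- N3 -> N9
  P3: N1 <- N8 -> N10 -> N9
  P4: N1 <- N4 -> N10 <- N3 -> N9
  P5: N1 <- N4 -> N10 -> N9
  P6: N1 <- N4 -> N9
The empty set is not sufficient: P3 (N1 <- N8 -> N10 -> N9) has no collider blocking it and no conditioned non-collider, so it is open.
Try {N4, N8}:
  P1: blocked at fork node N8 ∈ conditioning set.
  P2: blocked at fork node N8 ∈ conditioning set.
  P3: blocked at fork node N8 ∈ conditioning set.
  P4: blocked at fork node N4 ∈ conditioning set.
  P5: blocked at fork node N4 ∈ conditioning set.
  P6: blocked at fork node N4 ∈ conditioning set.
{N4, N8} contains no descendant of N1 and blocks every backdoor path.
Every element of {N4, N8} is needed (dropping N4 leaves P5 open; dropping N8 leaves P3 open), so no proper subset is valid.
Among all size-2 subsets of the eligible variables, only {N4, N8} blocks every backdoor path, so it is the unique smallest valid adjustment set.

{N4, N8}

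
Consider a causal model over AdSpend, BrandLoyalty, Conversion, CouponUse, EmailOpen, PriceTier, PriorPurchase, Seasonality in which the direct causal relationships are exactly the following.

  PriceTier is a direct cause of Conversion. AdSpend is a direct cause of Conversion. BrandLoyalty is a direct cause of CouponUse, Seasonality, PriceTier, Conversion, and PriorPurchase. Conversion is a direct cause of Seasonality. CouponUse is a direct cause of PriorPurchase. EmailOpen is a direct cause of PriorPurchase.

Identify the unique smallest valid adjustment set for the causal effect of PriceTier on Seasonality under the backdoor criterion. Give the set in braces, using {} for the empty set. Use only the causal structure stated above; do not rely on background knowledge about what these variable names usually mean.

{BrandLoyalty}

Variables eligible for adjustment (non-descendants of PriceTier, excluding PriceTier and Seasonality): {AdSpend, BrandLoyalty, CouponUse, EmailOpen, PriorPurchase}.
Backdoor paths from PriceTier to Seasonality:
  P1: PriceTier <- BrandLoyalty -> Conversion -> Seasonality
  P2: PriceTier <- BrandLoyalty -> Seasonality
The empty set is not sufficient: P1 (PriceTier <- BrandLoyalty -> Conversion -> Seasonality) has no collider blocking it and no conditioned non-collider, so it is open.
Try {BrandLoyalty}:
  P1: blocked at fork node BrandLoyalty ∈ conditioning set.
  P2: blocked at fork node BrandLoyalty ∈ conditioning set.
{BrandLoyalty} contains no descendant of PriceTier and blocks every backdoor path.
No other singleton works — e.g. {CouponUse} leaves P1 open — so {BrandLoyalty} is the unique smallest valid adjustment set.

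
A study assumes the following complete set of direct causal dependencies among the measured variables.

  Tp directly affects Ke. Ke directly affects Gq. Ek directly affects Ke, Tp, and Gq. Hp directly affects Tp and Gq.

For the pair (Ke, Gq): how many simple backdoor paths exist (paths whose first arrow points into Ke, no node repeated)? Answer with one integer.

A backdoor path from Ke to Gq is any simple undirected path whose first edge points into Ke (i.e. leaves Ke via a parent).
Parents of Ke: {Ek, Tp}.
Enumerating:
  P1: Ke <- Ek -> Tp <- Hp -> Gq
  P2: Ke <- Ek -> Gq
  P3: Ke <- Tp <- Hp -> Gq
  P4: Ke <- Tp <- Ek -> Gq
That exhausts the simple backdoor paths. Count: 4.

4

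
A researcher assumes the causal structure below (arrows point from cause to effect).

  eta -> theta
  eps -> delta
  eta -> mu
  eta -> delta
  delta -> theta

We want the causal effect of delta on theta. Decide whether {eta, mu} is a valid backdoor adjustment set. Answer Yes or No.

Backdoor paths from delta to theta (paths whose first edge points into delta):
  P1: delta <- eta -> theta
Condition 1 (no descendant of delta in the set): holds — descendants of delta are {theta}; none are in {eta, mu}.
Condition 2 (every backdoor path blocked by {eta, mu}):
  P1: blocked at fork node eta ∈ conditioning set.
{eta, mu} satisfies the backdoor criterion.

Yes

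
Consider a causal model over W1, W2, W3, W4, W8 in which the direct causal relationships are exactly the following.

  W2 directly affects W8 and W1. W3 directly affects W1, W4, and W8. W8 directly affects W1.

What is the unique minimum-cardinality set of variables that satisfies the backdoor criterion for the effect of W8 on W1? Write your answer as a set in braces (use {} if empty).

{W2, W3}

Variables eligible for adjustment (non-descendants of W8, excluding W8 and W1): {W2, W3, W4}.
Backdoor paths from W8 to W1:
  P1: W8 <- W2 -> W1
  P2: W8 <- W3 -> W1
The empty set is not sufficient: P1 (W8 <- W2 -> W1) has no collider blocking it and no conditioned non-collider, so it is open.
Try {W2, W3}:
  P1: blocked at fork node W2 ∈ conditioning set.
  P2: blocked at fork node W3 ∈ conditioning set.
{W2, W3} contains no descendant of W8 and blocks every backdoor path.
Every element of {W2, W3} is needed (dropping W2 leaves P1 open; dropping W3 leaves P2 open), so no proper subset is valid.
Among all size-2 subsets of the eligible variables, only {W2, W3} blocks every backdoor path, so it is the unique smallest valid adjustment set.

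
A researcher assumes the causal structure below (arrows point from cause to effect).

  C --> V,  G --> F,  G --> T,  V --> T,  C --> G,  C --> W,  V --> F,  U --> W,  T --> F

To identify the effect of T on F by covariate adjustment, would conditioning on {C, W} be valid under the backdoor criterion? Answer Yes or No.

No

Backdoor paths from T to F (paths whose first edge points into T):
  P1: T <- G <- C -> V -> F
  P2: T <- G -> F
  P3: T <- V <- C -> G -> F
  P4: T <- V -> F
Condition 1 (no descendant of T in the set): holds — descendants of T are {F}; none are in {C, W}.
Condition 2 (every backdoor path blocked by {C, W}):
  P1: blocked at fork node C ∈ conditioning set.
  P2: open — no interior node is in the conditioning set.
  P3: blocked at fork node C ∈ conditioning set.
  P4: open — no interior node is in the conditioning set.
{C, W} does not satisfy the backdoor criterion.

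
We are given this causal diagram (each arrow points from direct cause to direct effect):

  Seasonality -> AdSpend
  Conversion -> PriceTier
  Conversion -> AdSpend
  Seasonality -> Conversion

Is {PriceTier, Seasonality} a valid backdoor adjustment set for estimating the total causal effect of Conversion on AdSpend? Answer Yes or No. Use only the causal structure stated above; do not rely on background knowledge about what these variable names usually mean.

No

Backdoor paths from Conversion to AdSpend (paths whose first edge points into Conversion):
  P1: Conversion <- Seasonality -> AdSpend
Condition 1 (no descendant of Conversion in the set): FAILS — PriceTier is a descendant of Conversion.
Condition 2 (every backdoor path blocked by {PriceTier, Seasonality}):
  P1: blocked at fork node Seasonality ∈ conditioning set.
{PriceTier, Seasonality} does not satisfy the backdoor criterion.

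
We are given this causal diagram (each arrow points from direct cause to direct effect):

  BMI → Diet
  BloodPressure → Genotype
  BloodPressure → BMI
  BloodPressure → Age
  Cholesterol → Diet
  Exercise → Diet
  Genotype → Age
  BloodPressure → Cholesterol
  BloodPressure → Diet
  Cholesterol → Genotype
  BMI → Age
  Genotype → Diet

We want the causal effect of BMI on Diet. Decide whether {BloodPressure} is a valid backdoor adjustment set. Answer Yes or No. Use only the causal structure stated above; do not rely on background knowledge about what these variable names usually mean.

Yes

Backdoor paths from BMI to Diet (paths whose first edge points into BMI):
  P1: BMI <- BloodPressure -> Cholesterol -> Genotype -> Diet
  P2: BMI <- BloodPressure -> Cholesterol -> Diet
  P3: BMI <- BloodPressure -> Genotype <- Cholesterol -> Diet
  P4: BMI <- BloodPressure -> Genotype -> Diet
  P5: BMI <- BloodPressure -> Diet
  P6: BMI <- BloodPressure -> Age <- Genotype <- Cholesterol -> Diet
  P7: BMI <- BloodPressure -> Age <- Genotype -> Diet
Condition 1 (no descendant of BMI in the set): holds — descendants of BMI are {Age, Diet}; none are in {BloodPressure}.
Condition 2 (every backdoor path blocked by {BloodPressure}):
  P1: blocked at fork node BloodPressure ∈ conditioning set.
  P2: blocked at fork node BloodPressure ∈ conditioning set.
  P3: blocked at fork node BloodPressure ∈ conditioning set.
  P4: blocked at fork node BloodPressure ∈ conditioning set.
  P5: blocked at fork node BloodPressure ∈ conditioning set.
  P6: blocked at fork node BloodPressure ∈ conditioning set.
  P7: blocked at fork node BloodPressure ∈ conditioning set.
{BloodPressure} satisfies the backdoor criterion.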